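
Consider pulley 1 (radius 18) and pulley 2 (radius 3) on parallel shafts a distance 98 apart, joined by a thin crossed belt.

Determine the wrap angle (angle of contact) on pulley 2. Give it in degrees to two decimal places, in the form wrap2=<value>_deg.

wrap2=204.75_deg

crossed belt: β = asin((r1+r2)/C) = asin(21/98) = 12.3736°
wrap1 = wrap2 = π + 2β = 204.7473°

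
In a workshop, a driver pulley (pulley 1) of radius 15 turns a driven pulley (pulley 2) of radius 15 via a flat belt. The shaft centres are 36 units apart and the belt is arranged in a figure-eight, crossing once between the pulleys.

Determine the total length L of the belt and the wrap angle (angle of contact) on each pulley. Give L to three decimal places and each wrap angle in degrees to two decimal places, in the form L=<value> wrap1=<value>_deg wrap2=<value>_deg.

L=193.154 wrap1=292.89_deg wrap2=292.89_deg

crossed belt: β = asin((r1+r2)/C) = asin(30/36) = 56.4427°
wrap1 = wrap2 = π + 2β = 292.8854°
tangent length = C·cosβ = 19.8997
L = (r1+r2)·wrap + 2·C·cosβ = 30·5.1118 + 2·19.8997 = 193.1539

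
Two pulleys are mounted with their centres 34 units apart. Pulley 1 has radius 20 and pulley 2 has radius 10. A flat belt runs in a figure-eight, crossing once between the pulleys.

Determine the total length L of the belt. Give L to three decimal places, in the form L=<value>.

crossed belt: β = asin((r1+r2)/C) = asin(30/34) = 61.9275°
wrap1 = wrap2 = π + 2β = 303.8550°
tangent length = C·cosβ = 16.0000
L = (r1+r2)·wrap + 2·C·cosβ = 30·5.3033 + 2·16.0000 = 191.0981

L=191.098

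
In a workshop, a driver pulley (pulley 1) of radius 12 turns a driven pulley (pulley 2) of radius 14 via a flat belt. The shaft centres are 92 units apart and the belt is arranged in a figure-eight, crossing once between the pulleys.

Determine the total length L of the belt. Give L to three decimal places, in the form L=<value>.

crossed belt: β = asin((r1+r2)/C) = asin(26/92) = 16.4160°
wrap1 = wrap2 = π + 2β = 212.8319°
tangent length = C·cosβ = 88.2496
L = (r1+r2)·wrap + 2·C·cosβ = 26·3.7146 + 2·88.2496 = 273.0794

L=273.079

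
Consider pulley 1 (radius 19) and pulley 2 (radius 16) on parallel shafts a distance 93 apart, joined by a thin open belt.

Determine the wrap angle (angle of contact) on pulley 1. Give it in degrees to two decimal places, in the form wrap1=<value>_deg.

wrap1=183.70_deg

open belt: β = asin((r2−r1)/C) = asin(-3/93) = -1.8486°
wrap1 = π − 2β = 183.6971°
wrap2 = π + 2β = 176.3029°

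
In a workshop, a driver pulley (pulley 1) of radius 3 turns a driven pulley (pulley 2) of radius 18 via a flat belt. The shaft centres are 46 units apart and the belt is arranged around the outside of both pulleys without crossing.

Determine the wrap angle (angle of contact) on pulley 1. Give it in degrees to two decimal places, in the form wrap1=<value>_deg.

wrap1=141.94_deg

open belt: β = asin((r2−r1)/C) = asin(15/46) = 19.0314°
wrap1 = π − 2β = 141.9371°
wrap2 = π + 2β = 218.0629°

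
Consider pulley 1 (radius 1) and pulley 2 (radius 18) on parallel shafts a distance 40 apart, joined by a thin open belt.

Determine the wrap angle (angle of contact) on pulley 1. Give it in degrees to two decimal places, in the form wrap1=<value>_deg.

open belt: β = asin((r2−r1)/C) = asin(17/40) = 25.1507°
wrap1 = π − 2β = 129.6987°
wrap2 = π + 2β = 230.3013°

wrap1=129.70_deg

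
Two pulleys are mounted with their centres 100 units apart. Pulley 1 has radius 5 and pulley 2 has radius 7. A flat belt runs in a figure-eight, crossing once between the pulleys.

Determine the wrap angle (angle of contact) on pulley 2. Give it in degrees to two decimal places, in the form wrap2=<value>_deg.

wrap2=193.78_deg

crossed belt: β = asin((r1+r2)/C) = asin(12/100) = 6.8921°
wrap1 = wrap2 = π + 2β = 193.7842°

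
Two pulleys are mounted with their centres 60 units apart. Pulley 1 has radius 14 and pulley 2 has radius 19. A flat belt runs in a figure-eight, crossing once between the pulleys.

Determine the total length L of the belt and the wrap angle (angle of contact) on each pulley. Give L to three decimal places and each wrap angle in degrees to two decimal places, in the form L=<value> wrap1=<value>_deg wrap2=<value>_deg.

L=242.328 wrap1=246.73_deg wrap2=246.73_deg

crossed belt: β = asin((r1+r2)/C) = asin(33/60) = 33.3670°
wrap1 = wrap2 = π + 2β = 246.7340°
tangent length = C·cosβ = 50.1099
L = (r1+r2)·wrap + 2·C·cosβ = 33·4.3063 + 2·50.1099 = 242.3284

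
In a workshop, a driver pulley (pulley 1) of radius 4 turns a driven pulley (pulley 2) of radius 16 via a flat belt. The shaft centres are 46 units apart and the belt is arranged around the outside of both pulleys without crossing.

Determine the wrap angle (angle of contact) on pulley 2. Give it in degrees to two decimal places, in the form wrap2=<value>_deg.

open belt: β = asin((r2−r1)/C) = asin(12/46) = 15.1217°
wrap1 = π − 2β = 149.7567°
wrap2 = π + 2β = 210.2433°

wrap2=210.24_deg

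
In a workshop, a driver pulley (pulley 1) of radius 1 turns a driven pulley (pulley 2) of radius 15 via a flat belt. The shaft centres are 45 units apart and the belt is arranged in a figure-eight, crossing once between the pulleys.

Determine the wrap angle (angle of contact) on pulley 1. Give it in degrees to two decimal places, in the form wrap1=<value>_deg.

wrap1=221.65_deg

crossed belt: β = asin((r1+r2)/C) = asin(16/45) = 20.8275°
wrap1 = wrap2 = π + 2β = 221.6550°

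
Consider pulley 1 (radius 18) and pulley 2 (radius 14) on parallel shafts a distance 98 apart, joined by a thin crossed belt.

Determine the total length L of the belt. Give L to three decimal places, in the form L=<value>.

L=307.076

crossed belt: β = asin((r1+r2)/C) = asin(32/98) = 19.0583°
wrap1 = wrap2 = π + 2β = 218.1167°
tangent length = C·cosβ = 92.6283
L = (r1+r2)·wrap + 2·C·cosβ = 32·3.8069 + 2·92.6283 = 307.0759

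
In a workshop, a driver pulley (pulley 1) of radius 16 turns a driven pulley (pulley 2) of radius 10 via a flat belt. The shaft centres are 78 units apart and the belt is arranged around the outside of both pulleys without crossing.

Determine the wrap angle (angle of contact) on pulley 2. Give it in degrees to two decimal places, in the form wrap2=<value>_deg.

wrap2=171.18_deg

open belt: β = asin((r2−r1)/C) = asin(-6/78) = -4.4117°
wrap1 = π − 2β = 188.8235°
wrap2 = π + 2β = 171.1765°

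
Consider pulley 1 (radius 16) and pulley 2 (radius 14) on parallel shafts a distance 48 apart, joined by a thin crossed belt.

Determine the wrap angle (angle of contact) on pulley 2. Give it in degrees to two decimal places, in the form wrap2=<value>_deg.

crossed belt: β = asin((r1+r2)/C) = asin(30/48) = 38.6822°
wrap1 = wrap2 = π + 2β = 257.3644°

wrap2=257.36_deg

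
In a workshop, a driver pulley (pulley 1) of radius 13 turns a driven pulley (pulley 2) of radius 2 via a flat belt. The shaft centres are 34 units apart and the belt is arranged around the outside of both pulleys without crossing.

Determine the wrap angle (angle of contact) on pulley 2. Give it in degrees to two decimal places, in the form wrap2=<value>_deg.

open belt: β = asin((r2−r1)/C) = asin(-11/34) = -18.8765°
wrap1 = π − 2β = 217.7530°
wrap2 = π + 2β = 142.2470°

wrap2=142.25_deg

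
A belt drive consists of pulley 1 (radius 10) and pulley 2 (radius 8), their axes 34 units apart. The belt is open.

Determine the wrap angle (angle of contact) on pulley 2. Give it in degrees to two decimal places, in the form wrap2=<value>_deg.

open belt: β = asin((r2−r1)/C) = asin(-2/34) = -3.3723°
wrap1 = π − 2β = 186.7446°
wrap2 = π + 2β = 173.2554°

wrap2=173.26_deg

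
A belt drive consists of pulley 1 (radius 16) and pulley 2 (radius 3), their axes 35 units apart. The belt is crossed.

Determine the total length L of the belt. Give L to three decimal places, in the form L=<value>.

L=140.284

crossed belt: β = asin((r1+r2)/C) = asin(19/35) = 32.8783°
wrap1 = wrap2 = π + 2β = 245.7567°
tangent length = C·cosβ = 29.3939
L = (r1+r2)·wrap + 2·C·cosβ = 19·4.2893 + 2·29.3939 = 140.2838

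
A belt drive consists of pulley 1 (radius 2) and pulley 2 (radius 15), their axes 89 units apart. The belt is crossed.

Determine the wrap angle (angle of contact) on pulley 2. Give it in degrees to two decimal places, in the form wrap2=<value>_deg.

crossed belt: β = asin((r1+r2)/C) = asin(17/89) = 11.0118°
wrap1 = wrap2 = π + 2β = 202.0236°

wrap2=202.02_deg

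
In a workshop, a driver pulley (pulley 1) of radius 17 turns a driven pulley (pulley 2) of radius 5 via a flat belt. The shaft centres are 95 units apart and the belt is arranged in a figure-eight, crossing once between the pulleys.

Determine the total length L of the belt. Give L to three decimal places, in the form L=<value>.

crossed belt: β = asin((r1+r2)/C) = asin(22/95) = 13.3900°
wrap1 = wrap2 = π + 2β = 206.7801°
tangent length = C·cosβ = 92.4175
L = (r1+r2)·wrap + 2·C·cosβ = 22·3.6090 + 2·92.4175 = 264.2329

L=264.233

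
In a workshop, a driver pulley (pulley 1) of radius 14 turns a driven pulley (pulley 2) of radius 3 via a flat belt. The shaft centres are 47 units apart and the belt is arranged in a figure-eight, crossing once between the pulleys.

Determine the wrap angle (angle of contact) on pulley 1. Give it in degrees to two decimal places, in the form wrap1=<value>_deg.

crossed belt: β = asin((r1+r2)/C) = asin(17/47) = 21.2048°
wrap1 = wrap2 = π + 2β = 222.4095°

wrap1=222.41_deg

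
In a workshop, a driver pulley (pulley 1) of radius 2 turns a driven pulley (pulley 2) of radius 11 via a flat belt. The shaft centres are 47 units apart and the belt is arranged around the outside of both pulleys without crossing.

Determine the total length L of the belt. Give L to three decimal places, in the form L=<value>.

open belt: β = asin((r2−r1)/C) = asin(9/47) = 11.0397°
wrap1 = π − 2β = 157.9206°
wrap2 = π + 2β = 202.0794°
tangent length = C·cosβ = 46.1303
L = r1·wrap1 + r2·wrap2 + 2·C·cosβ = 2·2.7562 + 11·3.5270 + 2·46.1303 = 136.5694

L=136.569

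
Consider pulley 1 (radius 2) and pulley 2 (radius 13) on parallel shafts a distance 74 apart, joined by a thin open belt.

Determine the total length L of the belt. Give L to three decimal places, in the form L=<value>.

L=196.762

open belt: β = asin((r2−r1)/C) = asin(11/74) = 8.5486°
wrap1 = π − 2β = 162.9028°
wrap2 = π + 2β = 197.0972°
tangent length = C·cosβ = 73.1779
L = r1·wrap1 + r2·wrap2 + 2·C·cosβ = 2·2.8432 + 13·3.4400 + 2·73.1779 = 196.7621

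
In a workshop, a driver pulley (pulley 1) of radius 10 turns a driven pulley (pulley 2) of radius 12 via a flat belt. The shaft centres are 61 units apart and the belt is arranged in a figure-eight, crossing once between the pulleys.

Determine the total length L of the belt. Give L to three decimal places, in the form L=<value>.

crossed belt: β = asin((r1+r2)/C) = asin(22/61) = 21.1405°
wrap1 = wrap2 = π + 2β = 222.2809°
tangent length = C·cosβ = 56.8946
L = (r1+r2)·wrap + 2·C·cosβ = 22·3.8795 + 2·56.8946 = 199.1390

L=199.139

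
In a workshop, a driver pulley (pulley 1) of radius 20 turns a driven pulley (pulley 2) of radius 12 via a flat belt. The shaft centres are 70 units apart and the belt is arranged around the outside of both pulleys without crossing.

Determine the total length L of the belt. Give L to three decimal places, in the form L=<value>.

open belt: β = asin((r2−r1)/C) = asin(-8/70) = -6.5624°
wrap1 = π − 2β = 193.1249°
wrap2 = π + 2β = 166.8751°
tangent length = C·cosβ = 69.5414
L = r1·wrap1 + r2·wrap2 + 2·C·cosβ = 20·3.3707 + 12·2.9125 + 2·69.5414 = 241.4462

L=241.446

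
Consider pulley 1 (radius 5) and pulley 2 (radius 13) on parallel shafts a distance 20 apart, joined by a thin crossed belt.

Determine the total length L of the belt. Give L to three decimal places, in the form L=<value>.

L=114.296

crossed belt: β = asin((r1+r2)/C) = asin(18/20) = 64.1581°
wrap1 = wrap2 = π + 2β = 308.3161°
tangent length = C·cosβ = 8.7178
L = (r1+r2)·wrap + 2·C·cosβ = 18·5.3811 + 2·8.7178 = 114.2960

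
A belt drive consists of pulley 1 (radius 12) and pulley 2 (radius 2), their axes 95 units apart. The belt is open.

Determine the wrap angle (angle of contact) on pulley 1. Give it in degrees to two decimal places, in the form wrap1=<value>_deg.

open belt: β = asin((r2−r1)/C) = asin(-10/95) = -6.0423°
wrap1 = π − 2β = 192.0847°
wrap2 = π + 2β = 167.9153°

wrap1=192.08_deg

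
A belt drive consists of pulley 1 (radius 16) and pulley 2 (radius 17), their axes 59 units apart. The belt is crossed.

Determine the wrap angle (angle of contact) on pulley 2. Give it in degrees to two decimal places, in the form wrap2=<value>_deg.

crossed belt: β = asin((r1+r2)/C) = asin(33/59) = 34.0089°
wrap1 = wrap2 = π + 2β = 248.0178°

wrap2=248.02_deg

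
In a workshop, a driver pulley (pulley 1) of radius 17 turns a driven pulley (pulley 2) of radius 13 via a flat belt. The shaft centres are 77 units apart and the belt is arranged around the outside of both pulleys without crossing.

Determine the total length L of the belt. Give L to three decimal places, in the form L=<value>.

open belt: β = asin((r2−r1)/C) = asin(-4/77) = -2.9777°
wrap1 = π − 2β = 185.9555°
wrap2 = π + 2β = 174.0445°
tangent length = C·cosβ = 76.8960
L = r1·wrap1 + r2·wrap2 + 2·C·cosβ = 17·3.2455 + 13·3.0376 + 2·76.8960 = 248.4556

L=248.456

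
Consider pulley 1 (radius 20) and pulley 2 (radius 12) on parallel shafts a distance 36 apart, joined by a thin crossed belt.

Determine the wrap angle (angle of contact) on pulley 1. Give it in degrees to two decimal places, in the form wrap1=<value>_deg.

crossed belt: β = asin((r1+r2)/C) = asin(32/36) = 62.7340°
wrap1 = wrap2 = π + 2β = 305.4679°

wrap1=305.47_deg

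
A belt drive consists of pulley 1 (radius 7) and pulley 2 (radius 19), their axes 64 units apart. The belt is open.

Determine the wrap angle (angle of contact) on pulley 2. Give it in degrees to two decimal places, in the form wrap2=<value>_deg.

wrap2=201.61_deg

open belt: β = asin((r2−r1)/C) = asin(12/64) = 10.8069°
wrap1 = π − 2β = 158.3862°
wrap2 = π + 2β = 201.6138°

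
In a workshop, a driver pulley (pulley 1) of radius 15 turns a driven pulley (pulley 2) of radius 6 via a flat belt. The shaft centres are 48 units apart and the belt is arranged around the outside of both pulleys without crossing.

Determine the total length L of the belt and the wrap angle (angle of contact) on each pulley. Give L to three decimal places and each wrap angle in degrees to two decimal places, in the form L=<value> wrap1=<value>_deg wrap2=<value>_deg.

open belt: β = asin((r2−r1)/C) = asin(-9/48) = -10.8069°
wrap1 = π − 2β = 201.6138°
wrap2 = π + 2β = 158.3862°
tangent length = C·cosβ = 47.1487
L = r1·wrap1 + r2·wrap2 + 2·C·cosβ = 15·3.5188 + 6·2.7644 + 2·47.1487 = 163.6659

L=163.666 wrap1=201.61_deg wrap2=158.39_deg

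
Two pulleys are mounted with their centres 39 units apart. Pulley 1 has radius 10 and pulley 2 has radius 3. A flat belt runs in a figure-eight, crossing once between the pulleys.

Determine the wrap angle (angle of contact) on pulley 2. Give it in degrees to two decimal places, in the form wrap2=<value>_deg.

wrap2=218.94_deg

crossed belt: β = asin((r1+r2)/C) = asin(13/39) = 19.4712°
wrap1 = wrap2 = π + 2β = 218.9424°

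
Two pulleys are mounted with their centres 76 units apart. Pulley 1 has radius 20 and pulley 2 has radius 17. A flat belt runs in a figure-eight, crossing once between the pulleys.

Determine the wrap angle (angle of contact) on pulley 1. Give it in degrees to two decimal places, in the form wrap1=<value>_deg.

wrap1=238.27_deg

crossed belt: β = asin((r1+r2)/C) = asin(37/76) = 29.1332°
wrap1 = wrap2 = π + 2β = 238.2665°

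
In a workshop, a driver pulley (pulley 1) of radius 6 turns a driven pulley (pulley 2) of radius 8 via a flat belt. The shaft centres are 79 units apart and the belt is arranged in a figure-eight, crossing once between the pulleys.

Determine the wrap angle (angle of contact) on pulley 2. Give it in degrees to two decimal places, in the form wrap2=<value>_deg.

wrap2=200.42_deg

crossed belt: β = asin((r1+r2)/C) = asin(14/79) = 10.2076°
wrap1 = wrap2 = π + 2β = 200.4152°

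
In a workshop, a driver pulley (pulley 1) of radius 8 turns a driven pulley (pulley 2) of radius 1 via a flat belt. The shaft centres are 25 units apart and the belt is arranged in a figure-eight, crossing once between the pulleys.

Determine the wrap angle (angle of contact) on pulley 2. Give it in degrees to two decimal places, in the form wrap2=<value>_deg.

wrap2=222.20_deg

crossed belt: β = asin((r1+r2)/C) = asin(9/25) = 21.1002°
wrap1 = wrap2 = π + 2β = 222.2004°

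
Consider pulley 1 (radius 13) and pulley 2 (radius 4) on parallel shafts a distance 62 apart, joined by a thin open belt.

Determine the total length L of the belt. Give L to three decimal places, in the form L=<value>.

L=178.716

open belt: β = asin((r2−r1)/C) = asin(-9/62) = -8.3466°
wrap1 = π − 2β = 196.6932°
wrap2 = π + 2β = 163.3068°
tangent length = C·cosβ = 61.3433
L = r1·wrap1 + r2·wrap2 + 2·C·cosβ = 13·3.4329 + 4·2.8502 + 2·61.3433 = 178.7158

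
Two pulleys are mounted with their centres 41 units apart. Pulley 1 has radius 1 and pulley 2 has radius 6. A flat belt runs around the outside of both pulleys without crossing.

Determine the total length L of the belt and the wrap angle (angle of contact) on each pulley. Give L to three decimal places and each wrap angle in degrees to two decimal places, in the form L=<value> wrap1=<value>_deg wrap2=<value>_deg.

open belt: β = asin((r2−r1)/C) = asin(5/41) = 7.0047°
wrap1 = π − 2β = 165.9905°
wrap2 = π + 2β = 194.0095°
tangent length = C·cosβ = 40.6940
L = r1·wrap1 + r2·wrap2 + 2·C·cosβ = 1·2.8971 + 6·3.3861 + 2·40.6940 = 104.6017

L=104.602 wrap1=165.99_deg wrap2=194.01_deg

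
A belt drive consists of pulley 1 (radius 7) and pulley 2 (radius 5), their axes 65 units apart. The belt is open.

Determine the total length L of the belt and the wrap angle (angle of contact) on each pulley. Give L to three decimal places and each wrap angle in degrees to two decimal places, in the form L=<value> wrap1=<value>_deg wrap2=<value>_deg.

L=167.761 wrap1=183.53_deg wrap2=176.47_deg

open belt: β = asin((r2−r1)/C) = asin(-2/65) = -1.7632°
wrap1 = π − 2β = 183.5265°
wrap2 = π + 2β = 176.4735°
tangent length = C·cosβ = 64.9692
L = r1·wrap1 + r2·wrap2 + 2·C·cosβ = 7·3.2031 + 5·3.0800 + 2·64.9692 = 167.7607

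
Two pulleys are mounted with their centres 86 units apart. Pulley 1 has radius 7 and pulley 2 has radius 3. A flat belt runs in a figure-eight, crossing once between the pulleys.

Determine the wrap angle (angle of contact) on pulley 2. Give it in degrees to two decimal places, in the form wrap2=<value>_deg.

wrap2=193.35_deg

crossed belt: β = asin((r1+r2)/C) = asin(10/86) = 6.6774°
wrap1 = wrap2 = π + 2β = 193.3548°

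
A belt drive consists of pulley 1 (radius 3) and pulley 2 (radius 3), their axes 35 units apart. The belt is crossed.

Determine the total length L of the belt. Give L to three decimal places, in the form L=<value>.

L=89.881

crossed belt: β = asin((r1+r2)/C) = asin(6/35) = 9.8709°
wrap1 = wrap2 = π + 2β = 199.7418°
tangent length = C·cosβ = 34.4819
L = (r1+r2)·wrap + 2·C·cosβ = 6·3.4862 + 2·34.4819 = 89.8807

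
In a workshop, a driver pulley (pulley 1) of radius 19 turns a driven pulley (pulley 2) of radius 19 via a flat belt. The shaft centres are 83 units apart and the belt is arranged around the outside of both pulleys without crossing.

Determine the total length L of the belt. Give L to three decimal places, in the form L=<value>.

open belt: β = asin((r2−r1)/C) = asin(0/83) = 0.0000°
wrap1 = π − 2β = 180.0000°
wrap2 = π + 2β = 180.0000°
tangent length = C·cosβ = 83.0000
L = r1·wrap1 + r2·wrap2 + 2·C·cosβ = 19·3.1416 + 19·3.1416 + 2·83.0000 = 285.3805

L=285.381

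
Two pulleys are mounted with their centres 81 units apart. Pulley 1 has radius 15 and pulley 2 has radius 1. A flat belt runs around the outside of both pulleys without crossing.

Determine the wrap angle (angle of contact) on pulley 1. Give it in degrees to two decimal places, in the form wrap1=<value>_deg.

open belt: β = asin((r2−r1)/C) = asin(-14/81) = -9.9530°
wrap1 = π − 2β = 199.9059°
wrap2 = π + 2β = 160.0941°

wrap1=199.91_deg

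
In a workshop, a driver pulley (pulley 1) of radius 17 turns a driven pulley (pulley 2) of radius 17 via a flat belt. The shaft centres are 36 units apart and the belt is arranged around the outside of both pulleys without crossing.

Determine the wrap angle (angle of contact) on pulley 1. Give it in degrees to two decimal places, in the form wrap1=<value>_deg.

open belt: β = asin((r2−r1)/C) = asin(0/36) = 0.0000°
wrap1 = π − 2β = 180.0000°
wrap2 = π + 2β = 180.0000°

wrap1=180.00_deg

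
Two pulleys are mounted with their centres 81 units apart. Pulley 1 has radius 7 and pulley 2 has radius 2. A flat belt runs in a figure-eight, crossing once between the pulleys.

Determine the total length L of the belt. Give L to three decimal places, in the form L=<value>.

crossed belt: β = asin((r1+r2)/C) = asin(9/81) = 6.3794°
wrap1 = wrap2 = π + 2β = 192.7587°
tangent length = C·cosβ = 80.4984
L = (r1+r2)·wrap + 2·C·cosβ = 9·3.3643 + 2·80.4984 = 191.2754

L=191.275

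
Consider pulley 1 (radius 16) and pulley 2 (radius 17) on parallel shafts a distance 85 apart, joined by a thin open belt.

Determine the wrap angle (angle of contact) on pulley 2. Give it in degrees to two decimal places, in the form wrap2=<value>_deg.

wrap2=181.35_deg

open belt: β = asin((r2−r1)/C) = asin(1/85) = 0.6741°
wrap1 = π − 2β = 178.6518°
wrap2 = π + 2β = 181.3482°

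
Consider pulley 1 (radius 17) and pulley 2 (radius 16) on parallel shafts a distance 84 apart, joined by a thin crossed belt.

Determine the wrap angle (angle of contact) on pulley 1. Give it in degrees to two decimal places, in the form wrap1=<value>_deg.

wrap1=226.26_deg

crossed belt: β = asin((r1+r2)/C) = asin(33/84) = 23.1324°
wrap1 = wrap2 = π + 2β = 226.2648°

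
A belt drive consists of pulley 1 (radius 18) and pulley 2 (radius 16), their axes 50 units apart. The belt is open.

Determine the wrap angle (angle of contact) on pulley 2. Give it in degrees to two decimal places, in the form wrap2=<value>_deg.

open belt: β = asin((r2−r1)/C) = asin(-2/50) = -2.2924°
wrap1 = π − 2β = 184.5849°
wrap2 = π + 2β = 175.4151°

wrap2=175.42_deg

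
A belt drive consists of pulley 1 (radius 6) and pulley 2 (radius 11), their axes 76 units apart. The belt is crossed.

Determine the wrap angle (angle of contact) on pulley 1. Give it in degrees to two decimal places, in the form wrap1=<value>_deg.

crossed belt: β = asin((r1+r2)/C) = asin(17/76) = 12.9255°
wrap1 = wrap2 = π + 2β = 205.8510°

wrap1=205.85_deg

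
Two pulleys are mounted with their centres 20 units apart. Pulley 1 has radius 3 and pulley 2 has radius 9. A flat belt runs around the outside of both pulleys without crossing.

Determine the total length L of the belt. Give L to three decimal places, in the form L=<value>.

open belt: β = asin((r2−r1)/C) = asin(6/20) = 17.4576°
wrap1 = π − 2β = 145.0848°
wrap2 = π + 2β = 214.9152°
tangent length = C·cosβ = 19.0788
L = r1·wrap1 + r2·wrap2 + 2·C·cosβ = 3·2.5322 + 9·3.7510 + 2·19.0788 = 79.5130

L=79.513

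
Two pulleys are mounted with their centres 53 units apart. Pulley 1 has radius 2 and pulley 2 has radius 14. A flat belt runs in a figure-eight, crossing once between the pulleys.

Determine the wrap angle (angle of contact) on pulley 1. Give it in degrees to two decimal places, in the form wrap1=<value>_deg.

crossed belt: β = asin((r1+r2)/C) = asin(16/53) = 17.5710°
wrap1 = wrap2 = π + 2β = 215.1419°

wrap1=215.14_deg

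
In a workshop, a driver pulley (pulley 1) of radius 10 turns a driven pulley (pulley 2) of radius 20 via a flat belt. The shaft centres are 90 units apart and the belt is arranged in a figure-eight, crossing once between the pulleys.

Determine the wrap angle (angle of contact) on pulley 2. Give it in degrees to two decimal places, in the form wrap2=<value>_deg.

wrap2=218.94_deg

crossed belt: β = asin((r1+r2)/C) = asin(30/90) = 19.4712°
wrap1 = wrap2 = π + 2β = 218.9424°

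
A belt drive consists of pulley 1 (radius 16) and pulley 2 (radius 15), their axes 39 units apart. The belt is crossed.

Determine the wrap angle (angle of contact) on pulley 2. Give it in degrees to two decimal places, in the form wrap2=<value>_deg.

wrap2=285.29_deg

crossed belt: β = asin((r1+r2)/C) = asin(31/39) = 52.6431°
wrap1 = wrap2 = π + 2β = 285.2863°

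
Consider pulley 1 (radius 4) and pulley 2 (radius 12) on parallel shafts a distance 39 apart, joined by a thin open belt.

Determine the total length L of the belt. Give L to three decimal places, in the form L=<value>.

open belt: β = asin((r2−r1)/C) = asin(8/39) = 11.8370°
wrap1 = π − 2β = 156.3260°
wrap2 = π + 2β = 203.6740°
tangent length = C·cosβ = 38.1707
L = r1·wrap1 + r2·wrap2 + 2·C·cosβ = 4·2.7284 + 12·3.5548 + 2·38.1707 = 129.9123

L=129.912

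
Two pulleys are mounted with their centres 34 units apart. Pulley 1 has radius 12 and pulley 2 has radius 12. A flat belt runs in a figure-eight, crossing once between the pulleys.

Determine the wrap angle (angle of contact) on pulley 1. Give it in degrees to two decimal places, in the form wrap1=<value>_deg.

wrap1=269.80_deg

crossed belt: β = asin((r1+r2)/C) = asin(24/34) = 44.9009°
wrap1 = wrap2 = π + 2β = 269.8017°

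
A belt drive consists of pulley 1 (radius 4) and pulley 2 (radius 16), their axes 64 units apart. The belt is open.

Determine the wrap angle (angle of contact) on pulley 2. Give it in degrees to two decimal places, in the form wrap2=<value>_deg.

open belt: β = asin((r2−r1)/C) = asin(12/64) = 10.8069°
wrap1 = π − 2β = 158.3862°
wrap2 = π + 2β = 201.6138°

wrap2=201.61_deg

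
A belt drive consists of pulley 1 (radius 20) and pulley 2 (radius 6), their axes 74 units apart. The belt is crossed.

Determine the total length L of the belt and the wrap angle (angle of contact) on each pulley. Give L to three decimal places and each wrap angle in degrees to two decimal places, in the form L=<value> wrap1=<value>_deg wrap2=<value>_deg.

crossed belt: β = asin((r1+r2)/C) = asin(26/74) = 20.5700°
wrap1 = wrap2 = π + 2β = 221.1400°
tangent length = C·cosβ = 69.2820
L = (r1+r2)·wrap + 2·C·cosβ = 26·3.8596 + 2·69.2820 = 238.9142

L=238.914 wrap1=221.14_deg wrap2=221.14_deg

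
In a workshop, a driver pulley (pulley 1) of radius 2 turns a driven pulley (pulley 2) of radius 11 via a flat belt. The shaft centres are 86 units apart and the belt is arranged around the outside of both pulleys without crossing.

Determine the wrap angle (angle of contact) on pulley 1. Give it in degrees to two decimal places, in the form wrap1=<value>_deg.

wrap1=167.99_deg

open belt: β = asin((r2−r1)/C) = asin(9/86) = 6.0071°
wrap1 = π − 2β = 167.9859°
wrap2 = π + 2β = 192.0141°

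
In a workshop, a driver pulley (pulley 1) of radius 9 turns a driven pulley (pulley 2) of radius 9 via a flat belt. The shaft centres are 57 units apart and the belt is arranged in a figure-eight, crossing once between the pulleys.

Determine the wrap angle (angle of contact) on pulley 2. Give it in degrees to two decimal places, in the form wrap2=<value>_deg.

crossed belt: β = asin((r1+r2)/C) = asin(18/57) = 18.4085°
wrap1 = wrap2 = π + 2β = 216.8170°

wrap2=216.82_deg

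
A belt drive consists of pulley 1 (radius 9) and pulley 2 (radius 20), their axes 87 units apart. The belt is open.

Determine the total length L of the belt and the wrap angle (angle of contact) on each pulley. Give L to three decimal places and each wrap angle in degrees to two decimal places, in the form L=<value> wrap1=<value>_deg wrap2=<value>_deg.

open belt: β = asin((r2−r1)/C) = asin(11/87) = 7.2637°
wrap1 = π − 2β = 165.4725°
wrap2 = π + 2β = 194.5275°
tangent length = C·cosβ = 86.3018
L = r1·wrap1 + r2·wrap2 + 2·C·cosβ = 9·2.8880 + 20·3.3951 + 2·86.3018 = 266.4989

L=266.499 wrap1=165.47_deg wrap2=194.53_deg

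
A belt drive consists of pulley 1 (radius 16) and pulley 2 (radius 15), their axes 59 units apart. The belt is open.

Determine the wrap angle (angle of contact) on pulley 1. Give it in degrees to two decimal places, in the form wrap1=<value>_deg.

wrap1=181.94_deg

open belt: β = asin((r2−r1)/C) = asin(-1/59) = -0.9712°
wrap1 = π − 2β = 181.9423°
wrap2 = π + 2β = 178.0577°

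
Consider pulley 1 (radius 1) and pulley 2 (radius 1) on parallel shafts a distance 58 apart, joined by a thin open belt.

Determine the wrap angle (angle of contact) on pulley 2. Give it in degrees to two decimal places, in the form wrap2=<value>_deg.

open belt: β = asin((r2−r1)/C) = asin(0/58) = 0.0000°
wrap1 = π − 2β = 180.0000°
wrap2 = π + 2β = 180.0000°

wrap2=180.00_deg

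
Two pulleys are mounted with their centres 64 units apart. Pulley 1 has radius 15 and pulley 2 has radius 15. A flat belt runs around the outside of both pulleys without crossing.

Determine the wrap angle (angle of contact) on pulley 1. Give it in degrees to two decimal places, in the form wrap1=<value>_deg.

open belt: β = asin((r2−r1)/C) = asin(0/64) = 0.0000°
wrap1 = π − 2β = 180.0000°
wrap2 = π + 2β = 180.0000°

wrap1=180.00_deg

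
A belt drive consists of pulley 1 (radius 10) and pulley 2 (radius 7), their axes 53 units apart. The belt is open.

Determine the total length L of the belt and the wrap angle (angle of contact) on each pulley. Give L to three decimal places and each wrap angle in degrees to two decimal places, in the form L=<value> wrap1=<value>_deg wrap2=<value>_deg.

L=159.577 wrap1=186.49_deg wrap2=173.51_deg

open belt: β = asin((r2−r1)/C) = asin(-3/53) = -3.2449°
wrap1 = π − 2β = 186.4898°
wrap2 = π + 2β = 173.5102°
tangent length = C·cosβ = 52.9150
L = r1·wrap1 + r2·wrap2 + 2·C·cosβ = 10·3.2549 + 7·3.0283 + 2·52.9150 = 159.5769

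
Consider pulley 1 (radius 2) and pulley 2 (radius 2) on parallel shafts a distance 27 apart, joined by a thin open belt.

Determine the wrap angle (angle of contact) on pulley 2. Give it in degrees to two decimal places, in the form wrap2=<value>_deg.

open belt: β = asin((r2−r1)/C) = asin(0/27) = 0.0000°
wrap1 = π − 2β = 180.0000°
wrap2 = π + 2β = 180.0000°

wrap2=180.00_deg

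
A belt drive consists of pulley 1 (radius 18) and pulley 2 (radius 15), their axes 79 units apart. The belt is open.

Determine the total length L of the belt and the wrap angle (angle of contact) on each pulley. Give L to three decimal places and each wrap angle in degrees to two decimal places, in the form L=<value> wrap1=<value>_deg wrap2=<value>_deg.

open belt: β = asin((r2−r1)/C) = asin(-3/79) = -2.1763°
wrap1 = π − 2β = 184.3526°
wrap2 = π + 2β = 175.6474°
tangent length = C·cosβ = 78.9430
L = r1·wrap1 + r2·wrap2 + 2·C·cosβ = 18·3.2176 + 15·3.0656 + 2·78.9430 = 261.7865

L=261.786 wrap1=184.35_deg wrap2=175.65_deg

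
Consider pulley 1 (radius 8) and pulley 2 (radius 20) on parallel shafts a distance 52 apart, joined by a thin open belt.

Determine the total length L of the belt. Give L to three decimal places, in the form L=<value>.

open belt: β = asin((r2−r1)/C) = asin(12/52) = 13.3424°
wrap1 = π − 2β = 153.3153°
wrap2 = π + 2β = 206.6847°
tangent length = C·cosβ = 50.5964
L = r1·wrap1 + r2·wrap2 + 2·C·cosβ = 8·2.6759 + 20·3.6073 + 2·50.5964 = 194.7463

L=194.746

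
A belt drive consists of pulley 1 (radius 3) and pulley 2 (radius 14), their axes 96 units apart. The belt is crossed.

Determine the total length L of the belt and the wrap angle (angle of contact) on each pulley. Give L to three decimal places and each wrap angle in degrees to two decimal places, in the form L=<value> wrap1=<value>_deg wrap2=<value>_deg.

crossed belt: β = asin((r1+r2)/C) = asin(17/96) = 10.1999°
wrap1 = wrap2 = π + 2β = 200.3998°
tangent length = C·cosβ = 94.4828
L = (r1+r2)·wrap + 2·C·cosβ = 17·3.4976 + 2·94.4828 = 248.4254

L=248.425 wrap1=200.40_deg wrap2=200.40_deg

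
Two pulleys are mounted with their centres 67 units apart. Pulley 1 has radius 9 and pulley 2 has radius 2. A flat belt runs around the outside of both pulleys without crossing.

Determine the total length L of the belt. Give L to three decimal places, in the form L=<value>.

open belt: β = asin((r2−r1)/C) = asin(-7/67) = -5.9971°
wrap1 = π − 2β = 191.9941°
wrap2 = π + 2β = 168.0059°
tangent length = C·cosβ = 66.6333
L = r1·wrap1 + r2·wrap2 + 2·C·cosβ = 9·3.3509 + 2·2.9323 + 2·66.6333 = 169.2895

L=169.290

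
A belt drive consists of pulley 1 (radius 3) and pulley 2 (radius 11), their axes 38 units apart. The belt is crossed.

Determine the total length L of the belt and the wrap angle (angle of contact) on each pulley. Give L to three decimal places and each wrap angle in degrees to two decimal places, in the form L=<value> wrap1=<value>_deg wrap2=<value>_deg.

crossed belt: β = asin((r1+r2)/C) = asin(14/38) = 21.6183°
wrap1 = wrap2 = π + 2β = 223.2365°
tangent length = C·cosβ = 35.3270
L = (r1+r2)·wrap + 2·C·cosβ = 14·3.8962 + 2·35.3270 = 125.2011

L=125.201 wrap1=223.24_deg wrap2=223.24_deg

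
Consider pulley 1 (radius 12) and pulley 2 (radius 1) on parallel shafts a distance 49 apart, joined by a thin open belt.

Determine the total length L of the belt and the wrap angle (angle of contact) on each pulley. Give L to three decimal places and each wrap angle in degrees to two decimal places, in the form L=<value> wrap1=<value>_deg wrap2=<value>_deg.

L=141.321 wrap1=205.95_deg wrap2=154.05_deg

open belt: β = asin((r2−r1)/C) = asin(-11/49) = -12.9729°
wrap1 = π − 2β = 205.9458°
wrap2 = π + 2β = 154.0542°
tangent length = C·cosβ = 47.7493
L = r1·wrap1 + r2·wrap2 + 2·C·cosβ = 12·3.5944 + 1·2.6888 + 2·47.7493 = 141.3206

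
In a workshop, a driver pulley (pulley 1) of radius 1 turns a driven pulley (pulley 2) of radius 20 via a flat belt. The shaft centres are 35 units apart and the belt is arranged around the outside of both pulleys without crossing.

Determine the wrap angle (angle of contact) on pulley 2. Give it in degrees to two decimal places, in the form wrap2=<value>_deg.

open belt: β = asin((r2−r1)/C) = asin(19/35) = 32.8783°
wrap1 = π − 2β = 114.2433°
wrap2 = π + 2β = 245.7567°

wrap2=245.76_deg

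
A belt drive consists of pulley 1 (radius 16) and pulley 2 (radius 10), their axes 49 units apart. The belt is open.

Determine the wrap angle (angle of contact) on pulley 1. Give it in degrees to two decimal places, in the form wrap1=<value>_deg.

open belt: β = asin((r2−r1)/C) = asin(-6/49) = -7.0335°
wrap1 = π − 2β = 194.0669°
wrap2 = π + 2β = 165.9331°

wrap1=194.07_deg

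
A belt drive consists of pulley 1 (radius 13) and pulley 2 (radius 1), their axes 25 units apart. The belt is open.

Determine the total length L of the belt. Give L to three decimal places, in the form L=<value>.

open belt: β = asin((r2−r1)/C) = asin(-12/25) = -28.6854°
wrap1 = π − 2β = 237.3708°
wrap2 = π + 2β = 122.6292°
tangent length = C·cosβ = 21.9317
L = r1·wrap1 + r2·wrap2 + 2·C·cosβ = 13·4.1429 + 1·2.1403 + 2·21.9317 = 99.8614

L=99.861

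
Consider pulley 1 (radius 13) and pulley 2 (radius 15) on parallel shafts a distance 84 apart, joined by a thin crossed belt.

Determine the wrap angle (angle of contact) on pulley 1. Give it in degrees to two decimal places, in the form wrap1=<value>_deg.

wrap1=218.94_deg

crossed belt: β = asin((r1+r2)/C) = asin(28/84) = 19.4712°
wrap1 = wrap2 = π + 2β = 218.9424°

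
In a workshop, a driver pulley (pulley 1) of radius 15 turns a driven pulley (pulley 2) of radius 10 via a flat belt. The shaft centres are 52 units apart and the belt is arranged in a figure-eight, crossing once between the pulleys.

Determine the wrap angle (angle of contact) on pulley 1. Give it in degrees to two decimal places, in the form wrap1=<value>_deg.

crossed belt: β = asin((r1+r2)/C) = asin(25/52) = 28.7357°
wrap1 = wrap2 = π + 2β = 237.4713°

wrap1=237.47_deg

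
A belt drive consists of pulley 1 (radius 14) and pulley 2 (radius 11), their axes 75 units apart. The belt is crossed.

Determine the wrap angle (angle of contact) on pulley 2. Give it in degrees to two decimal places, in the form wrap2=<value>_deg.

wrap2=218.94_deg

crossed belt: β = asin((r1+r2)/C) = asin(25/75) = 19.4712°
wrap1 = wrap2 = π + 2β = 218.9424°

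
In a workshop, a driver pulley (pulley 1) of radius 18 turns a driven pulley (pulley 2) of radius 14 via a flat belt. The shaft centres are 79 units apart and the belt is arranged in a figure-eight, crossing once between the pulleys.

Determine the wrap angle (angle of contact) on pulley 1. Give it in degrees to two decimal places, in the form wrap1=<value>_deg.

crossed belt: β = asin((r1+r2)/C) = asin(32/79) = 23.8951°
wrap1 = wrap2 = π + 2β = 227.7902°

wrap1=227.79_deg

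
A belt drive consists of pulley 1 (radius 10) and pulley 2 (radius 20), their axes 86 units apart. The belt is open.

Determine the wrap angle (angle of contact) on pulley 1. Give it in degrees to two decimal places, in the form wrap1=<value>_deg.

wrap1=166.65_deg

open belt: β = asin((r2−r1)/C) = asin(10/86) = 6.6774°
wrap1 = π − 2β = 166.6452°
wrap2 = π + 2β = 193.3548°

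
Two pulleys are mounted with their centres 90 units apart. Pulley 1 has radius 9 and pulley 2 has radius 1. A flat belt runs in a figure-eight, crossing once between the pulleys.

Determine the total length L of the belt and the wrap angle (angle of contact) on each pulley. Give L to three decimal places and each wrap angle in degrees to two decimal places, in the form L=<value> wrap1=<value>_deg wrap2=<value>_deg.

crossed belt: β = asin((r1+r2)/C) = asin(10/90) = 6.3794°
wrap1 = wrap2 = π + 2β = 192.7587°
tangent length = C·cosβ = 89.4427
L = (r1+r2)·wrap + 2·C·cosβ = 10·3.3643 + 2·89.4427 = 212.5282

L=212.528 wrap1=192.76_deg wrap2=192.76_deg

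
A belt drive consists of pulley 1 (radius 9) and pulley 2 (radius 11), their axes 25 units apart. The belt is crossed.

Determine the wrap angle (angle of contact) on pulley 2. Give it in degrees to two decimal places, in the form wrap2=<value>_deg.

wrap2=286.26_deg

crossed belt: β = asin((r1+r2)/C) = asin(20/25) = 53.1301°
wrap1 = wrap2 = π + 2β = 286.2602°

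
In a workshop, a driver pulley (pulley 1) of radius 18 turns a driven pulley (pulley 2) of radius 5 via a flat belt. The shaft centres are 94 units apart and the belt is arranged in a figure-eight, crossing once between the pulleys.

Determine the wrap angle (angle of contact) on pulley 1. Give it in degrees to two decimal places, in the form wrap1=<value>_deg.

wrap1=208.33_deg

crossed belt: β = asin((r1+r2)/C) = asin(23/94) = 14.1630°
wrap1 = wrap2 = π + 2β = 208.3259°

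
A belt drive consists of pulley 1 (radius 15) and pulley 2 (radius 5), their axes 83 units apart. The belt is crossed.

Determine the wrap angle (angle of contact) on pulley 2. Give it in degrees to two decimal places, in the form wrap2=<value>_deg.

wrap2=207.89_deg

crossed belt: β = asin((r1+r2)/C) = asin(20/83) = 13.9434°
wrap1 = wrap2 = π + 2β = 207.8869°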